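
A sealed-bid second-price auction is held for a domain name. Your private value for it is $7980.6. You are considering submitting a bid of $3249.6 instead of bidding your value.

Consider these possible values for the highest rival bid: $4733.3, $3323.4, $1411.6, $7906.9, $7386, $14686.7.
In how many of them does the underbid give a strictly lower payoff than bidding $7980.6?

The deviation hurts exactly when the highest competing bid lies strictly between $3249.6 and $7980.6 — underbidding then forfeits a profitable win.
$4733.3: inside the interval → strictly worse (loss $3247.3).
$3323.4: inside the interval → strictly worse (loss $4657.2).
$1411.6: below both → same outcome either way.
$7906.9: inside the interval → strictly worse (loss $73.7).
$7386: inside the interval → strictly worse (loss $594.6).
$14686.7: above both → same outcome either way.
Count: 4.

4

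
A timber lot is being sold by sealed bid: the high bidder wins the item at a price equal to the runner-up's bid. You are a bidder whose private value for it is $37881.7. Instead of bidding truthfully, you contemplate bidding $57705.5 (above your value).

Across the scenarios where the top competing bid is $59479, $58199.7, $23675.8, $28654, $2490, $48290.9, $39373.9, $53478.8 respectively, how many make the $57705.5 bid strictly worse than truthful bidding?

3

The deviation hurts exactly when the highest competing bid lies strictly between $37881.7 and $57705.5 — overbidding then wins at a price above your value.
$59479: above both → same outcome either way.
$58199.7: above both → same outcome either way.
$23675.8: below both → same outcome either way.
$28654: below both → same outcome either way.
$2490: below both → same outcome either way.
$48290.9: inside the interval → strictly worse (loss $10409.2).
$39373.9: inside the interval → strictly worse (loss $1492.2).
$53478.8: inside the interval → strictly worse (loss $15597.1).
Count: 3.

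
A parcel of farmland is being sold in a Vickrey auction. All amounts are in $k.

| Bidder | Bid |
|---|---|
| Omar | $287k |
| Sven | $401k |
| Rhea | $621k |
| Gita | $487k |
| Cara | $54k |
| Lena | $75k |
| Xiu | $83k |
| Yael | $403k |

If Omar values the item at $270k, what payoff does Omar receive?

Highest bid: Rhea at $621k, so Rhea wins.
Second-highest bid: Gita at $487k — that is the price the winner pays.
Omar did not win, so Omar pays nothing and receives nothing: payoff $0k.

$0k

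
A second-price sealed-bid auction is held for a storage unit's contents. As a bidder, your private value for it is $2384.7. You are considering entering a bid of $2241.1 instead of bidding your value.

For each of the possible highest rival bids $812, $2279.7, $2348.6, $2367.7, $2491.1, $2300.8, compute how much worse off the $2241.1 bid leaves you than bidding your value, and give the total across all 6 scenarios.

The deviation costs you only when the competing bid falls strictly between $2241.1 and $2384.7; elsewhere both bids give the same outcome.
$812: outcomes coincide → loss $0.
$2279.7: truthful payoff $105, deviation payoff $0 → loss $105.
$2348.6: truthful payoff $36.1, deviation payoff $0 → loss $36.1.
$2367.7: truthful payoff $17, deviation payoff $0 → loss $17.
$2491.1: outcomes coincide → loss $0.
$2300.8: truthful payoff $83.9, deviation payoff $0 → loss $83.9.
Total loss = $105 + $36.1 + $17 + $83.9 = $242.

$242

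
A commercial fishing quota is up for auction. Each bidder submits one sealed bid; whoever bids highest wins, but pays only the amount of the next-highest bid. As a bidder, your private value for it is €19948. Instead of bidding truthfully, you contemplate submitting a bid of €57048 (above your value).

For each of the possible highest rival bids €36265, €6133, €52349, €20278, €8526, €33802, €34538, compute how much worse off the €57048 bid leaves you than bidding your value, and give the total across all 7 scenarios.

The deviation costs you only when the competing bid falls strictly between €19948 and €57048; elsewhere both bids give the same outcome.
€36265: truthful payoff €0, deviation payoff −€16317 → loss €16317.
€6133: outcomes coincide → loss €0.
€52349: truthful payoff €0, deviation payoff −€32401 → loss €32401.
€20278: truthful payoff €0, deviation payoff −€330 → loss €330.
€8526: outcomes coincide → loss €0.
€33802: truthful payoff €0, deviation payoff −€13854 → loss €13854.
€34538: truthful payoff €0, deviation payoff −€14590 → loss €14590.
Total loss = €16317 + €32401 + €330 + €13854 + €14590 = €77492.

€77492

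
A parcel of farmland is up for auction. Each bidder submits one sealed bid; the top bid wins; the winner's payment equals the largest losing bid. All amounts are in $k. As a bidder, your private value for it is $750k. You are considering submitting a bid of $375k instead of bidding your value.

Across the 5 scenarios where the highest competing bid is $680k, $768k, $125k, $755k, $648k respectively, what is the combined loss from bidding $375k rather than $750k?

$172k

The deviation costs you only when the competing bid falls strictly between $375k and $750k; elsewhere both bids give the same outcome.
$680k: truthful payoff $70k, deviation payoff $0k → loss $70k.
$768k: outcomes coincide → loss $0k.
$125k: outcomes coincide → loss $0k.
$755k: outcomes coincide → loss $0k.
$648k: truthful payoff $102k, deviation payoff $0k → loss $102k.
Total loss = $70k + $102k = $172k.
Truthful bidding weakly dominates here: raising your bid can only win items priced above your value, and lowering it can only forfeit items priced below.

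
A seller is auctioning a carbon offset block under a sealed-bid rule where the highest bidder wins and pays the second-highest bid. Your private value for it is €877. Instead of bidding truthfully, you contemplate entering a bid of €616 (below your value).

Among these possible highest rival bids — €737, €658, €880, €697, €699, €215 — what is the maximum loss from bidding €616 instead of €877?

€737: truthful gives €140, deviation gives €0 → loss €140.
€658: truthful gives €219, deviation gives €0 → loss €219.
€880: same outcome either way → loss €0.
€697: truthful gives €180, deviation gives €0 → loss €180.
€699: truthful gives €178, deviation gives €0 → loss €178.
€215: same outcome either way → loss €0.
Maximum loss: €219.

€219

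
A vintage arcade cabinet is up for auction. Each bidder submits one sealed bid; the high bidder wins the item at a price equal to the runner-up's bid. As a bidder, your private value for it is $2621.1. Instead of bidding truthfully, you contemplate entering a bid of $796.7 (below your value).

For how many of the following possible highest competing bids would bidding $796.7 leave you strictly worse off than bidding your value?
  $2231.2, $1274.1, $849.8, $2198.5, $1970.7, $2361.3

6

The deviation hurts exactly when the highest competing bid lies strictly between $796.7 and $2621.1 — underbidding then forfeits a profitable win.
$2231.2: inside the interval → strictly worse (loss $389.9).
$1274.1: inside the interval → strictly worse (loss $1347).
$849.8: inside the interval → strictly worse (loss $1771.3).
$2198.5: inside the interval → strictly worse (loss $422.6).
$1970.7: inside the interval → strictly worse (loss $650.4).
$2361.3: inside the interval → strictly worse (loss $259.8).
Count: 6.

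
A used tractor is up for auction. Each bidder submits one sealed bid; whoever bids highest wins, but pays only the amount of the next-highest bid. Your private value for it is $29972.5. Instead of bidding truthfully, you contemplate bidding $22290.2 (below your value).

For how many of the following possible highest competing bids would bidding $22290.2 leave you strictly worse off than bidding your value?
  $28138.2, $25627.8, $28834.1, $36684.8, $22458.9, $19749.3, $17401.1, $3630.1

The deviation hurts exactly when the highest competing bid lies strictly between $22290.2 and $29972.5 — underbidding then forfeits a profitable win.
$28138.2: inside the interval → strictly worse (loss $1834.3).
$25627.8: inside the interval → strictly worse (loss $4344.7).
$28834.1: inside the interval → strictly worse (loss $1138.4).
$36684.8: above both → same outcome either way.
$22458.9: inside the interval → strictly worse (loss $7513.6).
$19749.3: below both → same outcome either way.
$17401.1: below both → same outcome either way.
$3630.1: below both → same outcome either way.
Count: 4.

4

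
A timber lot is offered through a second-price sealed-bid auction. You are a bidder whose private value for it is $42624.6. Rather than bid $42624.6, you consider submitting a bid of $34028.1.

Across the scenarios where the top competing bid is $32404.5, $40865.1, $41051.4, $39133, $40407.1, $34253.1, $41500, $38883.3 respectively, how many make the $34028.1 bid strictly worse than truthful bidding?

7

The deviation hurts exactly when the highest competing bid lies strictly between $34028.1 and $42624.6 — underbidding then forfeits a profitable win.
$32404.5: below both → same outcome either way.
$40865.1: inside the interval → strictly worse (loss $1759.5).
$41051.4: inside the interval → strictly worse (loss $1573.2).
$39133: inside the interval → strictly worse (loss $3491.6).
$40407.1: inside the interval → strictly worse (loss $2217.5).
$34253.1: inside the interval → strictly worse (loss $8371.5).
$41500: inside the interval → strictly worse (loss $1124.6).
$38883.3: inside the interval → strictly worse (loss $3741.3).
Count: 7.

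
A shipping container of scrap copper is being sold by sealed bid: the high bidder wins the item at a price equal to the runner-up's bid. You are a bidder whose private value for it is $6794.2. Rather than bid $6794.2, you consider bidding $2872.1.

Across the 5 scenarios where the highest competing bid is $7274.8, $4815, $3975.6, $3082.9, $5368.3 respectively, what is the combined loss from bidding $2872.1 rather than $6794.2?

The deviation costs you only when the competing bid falls strictly between $2872.1 and $6794.2; elsewhere both bids give the same outcome.
$7274.8: outcomes coincide → loss $0.
$4815: truthful payoff $1979.2, deviation payoff $0 → loss $1979.2.
$3975.6: truthful payoff $2818.6, deviation payoff $0 → loss $2818.6.
$3082.9: truthful payoff $3711.3, deviation payoff $0 → loss $3711.3.
$5368.3: truthful payoff $1425.9, deviation payoff $0 → loss $1425.9.
Total loss = $1979.2 + $2818.6 + $3711.3 + $1425.9 = $9935.
Because the price is fixed by the runner-up's bid, deviating from your value can only change a good outcome into a bad one — never the reverse.

$9935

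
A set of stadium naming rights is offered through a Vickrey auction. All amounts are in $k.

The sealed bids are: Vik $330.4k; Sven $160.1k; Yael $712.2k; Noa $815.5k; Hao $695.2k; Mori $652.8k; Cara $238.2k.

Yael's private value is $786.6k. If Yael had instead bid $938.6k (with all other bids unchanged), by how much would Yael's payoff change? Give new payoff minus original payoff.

−$28.9k

The highest bid among the other bidders is $815.5k; Yael's bid doesn't change that.
Original bid $712.2k: Yael is not highest (top rival bid is $815.5k); payoff $0k.
Alternative bid $938.6k: Yael is highest, pays the top rival bid $815.5k; payoff $786.6k − $815.5k = −$28.9k.
Change in payoff = −$28.9k − ($0k) = −$28.9k.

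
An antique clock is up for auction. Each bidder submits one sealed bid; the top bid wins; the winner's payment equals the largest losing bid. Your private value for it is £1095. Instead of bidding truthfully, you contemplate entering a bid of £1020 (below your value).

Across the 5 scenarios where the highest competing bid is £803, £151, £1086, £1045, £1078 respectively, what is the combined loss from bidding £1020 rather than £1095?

£76

The deviation costs you only when the competing bid falls strictly between £1020 and £1095; elsewhere both bids give the same outcome.
£803: outcomes coincide → loss £0.
£151: outcomes coincide → loss £0.
£1086: truthful payoff £9, deviation payoff £0 → loss £9.
£1045: truthful payoff £50, deviation payoff £0 → loss £50.
£1078: truthful payoff £17, deviation payoff £0 → loss £17.
Total loss = £9 + £50 + £17 = £76.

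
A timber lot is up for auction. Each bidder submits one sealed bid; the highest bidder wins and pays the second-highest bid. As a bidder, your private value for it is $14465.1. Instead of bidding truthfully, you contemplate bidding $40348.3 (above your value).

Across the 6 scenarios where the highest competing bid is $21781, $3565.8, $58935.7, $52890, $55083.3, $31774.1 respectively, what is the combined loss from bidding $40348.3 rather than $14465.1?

$24624.9

The deviation costs you only when the competing bid falls strictly between $14465.1 and $40348.3; elsewhere both bids give the same outcome.
$21781: truthful payoff $0, deviation payoff −$7315.9 → loss $7315.9.
$3565.8: outcomes coincide → loss $0.
$58935.7: outcomes coincide → loss $0.
$52890: outcomes coincide → loss $0.
$55083.3: outcomes coincide → loss $0.
$31774.1: truthful payoff $0, deviation payoff −$17309 → loss $17309.
Total loss = $7315.9 + $17309 = $24624.9.
Truthful bidding weakly dominates here: raising your bid can only win items priced above your value, and lowering it can only forfeit items priced below.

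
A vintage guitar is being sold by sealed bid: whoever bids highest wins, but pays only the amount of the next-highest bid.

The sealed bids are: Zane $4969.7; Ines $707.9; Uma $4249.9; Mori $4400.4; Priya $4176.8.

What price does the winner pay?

Highest bid: Zane at $4969.7, so Zane wins.
Second-highest bid: Mori at $4400.4 — that is the price the winner pays.

$4400.4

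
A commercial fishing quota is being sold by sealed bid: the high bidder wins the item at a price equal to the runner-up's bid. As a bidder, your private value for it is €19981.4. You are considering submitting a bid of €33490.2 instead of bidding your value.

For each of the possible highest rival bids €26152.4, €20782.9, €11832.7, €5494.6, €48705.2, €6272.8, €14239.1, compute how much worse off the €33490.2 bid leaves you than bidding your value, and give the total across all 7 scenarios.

€6972.5

The deviation costs you only when the competing bid falls strictly between €19981.4 and €33490.2; elsewhere both bids give the same outcome.
€26152.4: truthful payoff €0, deviation payoff −€6171 → loss €6171.
€20782.9: truthful payoff €0, deviation payoff −€801.5 → loss €801.5.
€11832.7: outcomes coincide → loss €0.
€5494.6: outcomes coincide → loss €0.
€48705.2: outcomes coincide → loss €0.
€6272.8: outcomes coincide → loss €0.
€14239.1: outcomes coincide → loss €0.
Total loss = €6171 + €801.5 = €6972.5.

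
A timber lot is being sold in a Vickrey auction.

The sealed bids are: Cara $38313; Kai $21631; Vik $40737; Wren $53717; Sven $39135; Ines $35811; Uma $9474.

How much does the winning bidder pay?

$40737

Highest bid: Wren at $53717, so Wren wins.
Second-highest bid: Vik at $40737 — that is the price the winner pays.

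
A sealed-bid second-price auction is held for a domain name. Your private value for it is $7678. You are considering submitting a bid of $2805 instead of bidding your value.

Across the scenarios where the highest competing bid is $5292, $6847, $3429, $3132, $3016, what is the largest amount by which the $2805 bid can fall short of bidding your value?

$5292: truthful gives $2386, deviation gives $0 → loss $2386.
$6847: truthful gives $831, deviation gives $0 → loss $831.
$3429: truthful gives $4249, deviation gives $0 → loss $4249.
$3132: truthful gives $4546, deviation gives $0 → loss $4546.
$3016: truthful gives $4662, deviation gives $0 → loss $4662.
Maximum loss: $4662.

$4662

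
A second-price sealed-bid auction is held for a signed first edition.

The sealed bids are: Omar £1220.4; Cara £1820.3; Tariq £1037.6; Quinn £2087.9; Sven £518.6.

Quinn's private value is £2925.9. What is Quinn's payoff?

Highest bid: Quinn at £2087.9, so Quinn wins.
Second-highest bid: Cara at £1820.3 — that is the price the winner pays.
Quinn's payoff = value − price = £2925.9 − £1820.3 = £1105.6.

£1105.6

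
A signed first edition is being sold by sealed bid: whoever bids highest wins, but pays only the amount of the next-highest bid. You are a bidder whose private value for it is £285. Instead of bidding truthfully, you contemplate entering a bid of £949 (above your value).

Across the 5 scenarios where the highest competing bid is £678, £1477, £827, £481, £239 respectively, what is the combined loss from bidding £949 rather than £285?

The deviation costs you only when the competing bid falls strictly between £285 and £949; elsewhere both bids give the same outcome.
£678: truthful payoff £0, deviation payoff −£393 → loss £393.
£1477: outcomes coincide → loss £0.
£827: truthful payoff £0, deviation payoff −£542 → loss £542.
£481: truthful payoff £0, deviation payoff −£196 → loss £196.
£239: outcomes coincide → loss £0.
Total loss = £393 + £542 + £196 = £1131.

£1131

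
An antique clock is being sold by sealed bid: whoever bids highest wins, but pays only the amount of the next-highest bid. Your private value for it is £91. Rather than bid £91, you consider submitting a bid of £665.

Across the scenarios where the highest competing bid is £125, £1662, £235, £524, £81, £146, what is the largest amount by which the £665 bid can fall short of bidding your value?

£433

£125: truthful gives £0, deviation gives −£34 → loss £34.
£1662: same outcome either way → loss £0.
£235: truthful gives £0, deviation gives −£144 → loss £144.
£524: truthful gives £0, deviation gives −£433 → loss £433.
£81: same outcome either way → loss £0.
£146: truthful gives £0, deviation gives −£55 → loss £55.
Maximum loss: £433.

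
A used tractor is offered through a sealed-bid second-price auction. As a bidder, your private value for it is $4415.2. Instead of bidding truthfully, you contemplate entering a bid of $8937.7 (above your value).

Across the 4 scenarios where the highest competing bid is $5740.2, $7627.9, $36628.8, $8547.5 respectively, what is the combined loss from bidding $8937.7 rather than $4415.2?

The deviation costs you only when the competing bid falls strictly between $4415.2 and $8937.7; elsewhere both bids give the same outcome.
$5740.2: truthful payoff $0, deviation payoff −$1325 → loss $1325.
$7627.9: truthful payoff $0, deviation payoff −$3212.7 → loss $3212.7.
$36628.8: outcomes coincide → loss $0.
$8547.5: truthful payoff $0, deviation payoff −$4132.3 → loss $4132.3.
Total loss = $1325 + $3212.7 + $4132.3 = $8670.
Truthful bidding weakly dominates here: raising your bid can only win items priced above your value, and lowering it can only forfeit items priced below.

$8670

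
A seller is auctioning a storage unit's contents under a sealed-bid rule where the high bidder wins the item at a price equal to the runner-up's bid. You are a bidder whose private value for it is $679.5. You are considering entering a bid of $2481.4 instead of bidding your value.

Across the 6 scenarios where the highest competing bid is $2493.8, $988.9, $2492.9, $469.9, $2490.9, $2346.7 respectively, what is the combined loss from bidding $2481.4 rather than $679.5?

The deviation costs you only when the competing bid falls strictly between $679.5 and $2481.4; elsewhere both bids give the same outcome.
$2493.8: outcomes coincide → loss $0.
$988.9: truthful payoff $0, deviation payoff −$309.4 → loss $309.4.
$2492.9: outcomes coincide → loss $0.
$469.9: outcomes coincide → loss $0.
$2490.9: outcomes coincide → loss $0.
$2346.7: truthful payoff $0, deviation payoff −$1667.2 → loss $1667.2.
Total loss = $309.4 + $1667.2 = $1976.6.

$1976.6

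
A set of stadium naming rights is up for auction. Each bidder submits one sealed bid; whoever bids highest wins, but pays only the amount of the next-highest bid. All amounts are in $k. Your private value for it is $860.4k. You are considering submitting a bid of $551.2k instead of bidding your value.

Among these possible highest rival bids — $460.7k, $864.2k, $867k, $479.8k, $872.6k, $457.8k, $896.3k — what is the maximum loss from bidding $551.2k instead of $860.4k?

$460.7k: same outcome either way → loss $0k.
$864.2k: same outcome either way → loss $0k.
$867k: same outcome either way → loss $0k.
$479.8k: same outcome either way → loss $0k.
$872.6k: same outcome either way → loss $0k.
$457.8k: same outcome either way → loss $0k.
$896.3k: same outcome either way → loss $0k.
Maximum loss: $0k.

$0k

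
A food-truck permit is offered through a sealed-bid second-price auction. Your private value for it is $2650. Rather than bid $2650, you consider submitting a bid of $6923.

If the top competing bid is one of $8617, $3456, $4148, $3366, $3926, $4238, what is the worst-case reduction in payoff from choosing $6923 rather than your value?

$1588

$8617: same outcome either way → loss $0.
$3456: truthful gives $0, deviation gives −$806 → loss $806.
$4148: truthful gives $0, deviation gives −$1498 → loss $1498.
$3366: truthful gives $0, deviation gives −$716 → loss $716.
$3926: truthful gives $0, deviation gives −$1276 → loss $1276.
$4238: truthful gives $0, deviation gives −$1588 → loss $1588.
Maximum loss: $1588.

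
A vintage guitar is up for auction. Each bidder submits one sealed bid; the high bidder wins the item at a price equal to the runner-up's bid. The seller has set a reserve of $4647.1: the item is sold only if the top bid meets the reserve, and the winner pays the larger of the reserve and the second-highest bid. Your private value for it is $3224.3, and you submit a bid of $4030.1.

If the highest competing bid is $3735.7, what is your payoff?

$0

Your bid $4030.1 is the highest bid but falls below the reserve $4647.1, so the item goes unsold. Payoff $0.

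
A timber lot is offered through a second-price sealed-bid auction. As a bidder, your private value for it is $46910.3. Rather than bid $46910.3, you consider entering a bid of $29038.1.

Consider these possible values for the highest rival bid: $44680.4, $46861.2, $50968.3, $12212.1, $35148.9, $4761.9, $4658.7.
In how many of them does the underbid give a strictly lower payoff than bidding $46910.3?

The deviation hurts exactly when the highest competing bid lies strictly between $29038.1 and $46910.3 — underbidding then forfeits a profitable win.
$44680.4: inside the interval → strictly worse (loss $2229.9).
$46861.2: inside the interval → strictly worse (loss $49.1).
$50968.3: above both → same outcome either way.
$12212.1: below both → same outcome either way.
$35148.9: inside the interval → strictly worse (loss $11761.4).
$4761.9: below both → same outcome either way.
$4658.7: below both → same outcome either way.
Count: 3.

3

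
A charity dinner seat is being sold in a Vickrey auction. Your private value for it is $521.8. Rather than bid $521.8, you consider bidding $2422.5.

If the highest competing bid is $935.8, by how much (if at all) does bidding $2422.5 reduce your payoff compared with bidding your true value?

$414

Bidding your value $521.8: you lose (since $521.8 < $935.8). Payoff $0.
Bidding $2422.5: you win and pay $935.8. Payoff $521.8 − $935.8 = −$414.
The competing bid $935.8 lies between your value and your inflated bid, so overbidding wins an item priced above your value.
Loss from deviating = $0 − (−$414) = $414.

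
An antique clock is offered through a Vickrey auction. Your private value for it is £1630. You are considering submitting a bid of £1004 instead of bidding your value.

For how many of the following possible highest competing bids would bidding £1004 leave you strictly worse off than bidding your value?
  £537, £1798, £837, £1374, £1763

1

The deviation hurts exactly when the highest competing bid lies strictly between £1004 and £1630 — underbidding then forfeits a profitable win.
£537: below both → same outcome either way.
£1798: above both → same outcome either way.
£837: below both → same outcome either way.
£1374: inside the interval → strictly worse (loss £256).
£1763: above both → same outcome either way.
Count: 1.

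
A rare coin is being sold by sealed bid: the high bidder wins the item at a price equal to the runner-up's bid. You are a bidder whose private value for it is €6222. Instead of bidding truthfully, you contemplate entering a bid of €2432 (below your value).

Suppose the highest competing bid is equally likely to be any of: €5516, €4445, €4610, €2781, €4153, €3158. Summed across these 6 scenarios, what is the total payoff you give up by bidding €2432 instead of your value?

€12669

The deviation costs you only when the competing bid falls strictly between €2432 and €6222; elsewhere both bids give the same outcome.
€5516: truthful payoff €706, deviation payoff €0 → loss €706.
€4445: truthful payoff €1777, deviation payoff €0 → loss €1777.
€4610: truthful payoff €1612, deviation payoff €0 → loss €1612.
€2781: truthful payoff €3441, deviation payoff €0 → loss €3441.
€4153: truthful payoff €2069, deviation payoff €0 → loss €2069.
€3158: truthful payoff €3064, deviation payoff €0 → loss €3064.
Total loss = €706 + €1777 + €1612 + €3441 + €2069 + €3064 = €12669.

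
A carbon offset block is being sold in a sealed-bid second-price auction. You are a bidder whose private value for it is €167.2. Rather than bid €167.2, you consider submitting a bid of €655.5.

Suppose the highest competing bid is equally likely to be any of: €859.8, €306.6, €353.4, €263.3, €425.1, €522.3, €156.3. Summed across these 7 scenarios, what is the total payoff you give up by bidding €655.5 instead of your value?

The deviation costs you only when the competing bid falls strictly between €167.2 and €655.5; elsewhere both bids give the same outcome.
€859.8: outcomes coincide → loss €0.
€306.6: truthful payoff €0, deviation payoff −€139.4 → loss €139.4.
€353.4: truthful payoff €0, deviation payoff −€186.2 → loss €186.2.
€263.3: truthful payoff €0, deviation payoff −€96.1 → loss €96.1.
€425.1: truthful payoff €0, deviation payoff −€257.9 → loss €257.9.
€522.3: truthful payoff €0, deviation payoff −€355.1 → loss €355.1.
€156.3: outcomes coincide → loss €0.
Total loss = €139.4 + €186.2 + €96.1 + €257.9 + €355.1 = €1034.7.
In a second-price auction your bid sets only whether you win, not what you pay, so bidding your true value is weakly dominant.

€1034.7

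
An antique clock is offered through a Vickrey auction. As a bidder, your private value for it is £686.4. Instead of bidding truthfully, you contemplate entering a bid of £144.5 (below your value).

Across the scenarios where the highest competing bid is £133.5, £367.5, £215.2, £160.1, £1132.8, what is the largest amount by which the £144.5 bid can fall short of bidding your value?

£526.3

£133.5: same outcome either way → loss £0.
£367.5: truthful gives £318.9, deviation gives £0 → loss £318.9.
£215.2: truthful gives £471.2, deviation gives £0 → loss £471.2.
£160.1: truthful gives £526.3, deviation gives £0 → loss £526.3.
£1132.8: same outcome either way → loss £0.
Maximum loss: £526.3.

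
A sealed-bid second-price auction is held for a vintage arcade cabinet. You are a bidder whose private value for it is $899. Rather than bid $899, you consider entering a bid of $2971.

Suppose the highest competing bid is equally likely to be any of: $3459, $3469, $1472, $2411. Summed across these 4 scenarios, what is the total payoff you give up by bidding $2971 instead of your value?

The deviation costs you only when the competing bid falls strictly between $899 and $2971; elsewhere both bids give the same outcome.
$3459: outcomes coincide → loss $0.
$3469: outcomes coincide → loss $0.
$1472: truthful payoff $0, deviation payoff −$573 → loss $573.
$2411: truthful payoff $0, deviation payoff −$1512 → loss $1512.
Total loss = $573 + $1512 = $2085.

$2085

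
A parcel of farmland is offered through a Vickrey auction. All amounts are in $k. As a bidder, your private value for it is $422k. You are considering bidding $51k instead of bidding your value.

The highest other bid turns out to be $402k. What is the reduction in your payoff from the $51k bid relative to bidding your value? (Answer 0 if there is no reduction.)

$20k

Bidding your value $422k: you win (since $422k > $402k) and pay $402k. Payoff $20k.
Bidding $51k: you lose. Payoff $0k.
The competing bid $402k lies between your shaded bid and your value, so underbidding forfeits an item you could have won at a profitable price.
Loss from deviating = $20k − ($0k) = $20k.
Because the price is fixed by the runner-up's bid, deviating from your value can only change a good outcome into a bad one — never the reverse.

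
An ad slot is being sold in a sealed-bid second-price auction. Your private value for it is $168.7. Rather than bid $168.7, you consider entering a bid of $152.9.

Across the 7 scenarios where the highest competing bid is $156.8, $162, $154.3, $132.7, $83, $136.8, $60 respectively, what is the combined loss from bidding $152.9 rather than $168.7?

The deviation costs you only when the competing bid falls strictly between $152.9 and $168.7; elsewhere both bids give the same outcome.
$156.8: truthful payoff $11.9, deviation payoff $0 → loss $11.9.
$162: truthful payoff $6.7, deviation payoff $0 → loss $6.7.
$154.3: truthful payoff $14.4, deviation payoff $0 → loss $14.4.
$132.7: outcomes coincide → loss $0.
$83: outcomes coincide → loss $0.
$136.8: outcomes coincide → loss $0.
$60: outcomes coincide → loss $0.
Total loss = $11.9 + $6.7 + $14.4 = $33.
In a second-price auction your bid sets only whether you win, not what you pay, so bidding your true value is weakly dominant.

$33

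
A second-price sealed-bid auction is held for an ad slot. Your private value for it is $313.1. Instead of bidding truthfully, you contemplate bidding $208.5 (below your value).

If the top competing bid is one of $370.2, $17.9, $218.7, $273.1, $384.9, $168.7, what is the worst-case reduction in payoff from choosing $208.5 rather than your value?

$94.4

$370.2: same outcome either way → loss $0.
$17.9: same outcome either way → loss $0.
$218.7: truthful gives $94.4, deviation gives $0 → loss $94.4.
$273.1: truthful gives $40, deviation gives $0 → loss $40.
$384.9: same outcome either way → loss $0.
$168.7: same outcome either way → loss $0.
Maximum loss: $94.4.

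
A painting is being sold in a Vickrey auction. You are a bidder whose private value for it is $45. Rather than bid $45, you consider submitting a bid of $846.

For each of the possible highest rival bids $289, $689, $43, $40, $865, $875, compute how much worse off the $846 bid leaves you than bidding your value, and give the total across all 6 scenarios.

The deviation costs you only when the competing bid falls strictly between $45 and $846; elsewhere both bids give the same outcome.
$289: truthful payoff $0, deviation payoff −$244 → loss $244.
$689: truthful payoff $0, deviation payoff −$644 → loss $644.
$43: outcomes coincide → loss $0.
$40: outcomes coincide → loss $0.
$865: outcomes coincide → loss $0.
$875: outcomes coincide → loss $0.
Total loss = $244 + $644 = $888.

$888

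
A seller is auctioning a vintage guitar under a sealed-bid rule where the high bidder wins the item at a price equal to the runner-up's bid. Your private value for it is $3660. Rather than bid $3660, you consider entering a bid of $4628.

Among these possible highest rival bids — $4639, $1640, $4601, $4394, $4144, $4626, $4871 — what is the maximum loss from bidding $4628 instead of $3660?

$966

$4639: same outcome either way → loss $0.
$1640: same outcome either way → loss $0.
$4601: truthful gives $0, deviation gives −$941 → loss $941.
$4394: truthful gives $0, deviation gives −$734 → loss $734.
$4144: truthful gives $0, deviation gives −$484 → loss $484.
$4626: truthful gives $0, deviation gives −$966 → loss $966.
$4871: same outcome either way → loss $0.
Maximum loss: $966.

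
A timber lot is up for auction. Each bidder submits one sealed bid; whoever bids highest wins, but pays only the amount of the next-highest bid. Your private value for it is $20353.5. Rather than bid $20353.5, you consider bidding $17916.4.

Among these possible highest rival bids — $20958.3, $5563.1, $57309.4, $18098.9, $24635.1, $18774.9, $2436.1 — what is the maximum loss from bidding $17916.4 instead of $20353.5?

$20958.3: same outcome either way → loss $0.
$5563.1: same outcome either way → loss $0.
$57309.4: same outcome either way → loss $0.
$18098.9: truthful gives $2254.6, deviation gives $0 → loss $2254.6.
$24635.1: same outcome either way → loss $0.
$18774.9: truthful gives $1578.6, deviation gives $0 → loss $1578.6.
$2436.1: same outcome either way → loss $0.
Maximum loss: $2254.6.

$2254.6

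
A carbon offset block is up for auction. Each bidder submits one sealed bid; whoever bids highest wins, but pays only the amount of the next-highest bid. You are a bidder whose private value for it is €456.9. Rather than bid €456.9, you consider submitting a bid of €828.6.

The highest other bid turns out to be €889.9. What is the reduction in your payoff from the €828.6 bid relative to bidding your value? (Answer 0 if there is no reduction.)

€0

Bidding your value €456.9: you lose (since €456.9 < €889.9). Payoff €0.
Bidding €828.6: you lose. Payoff €0.
Difference = €0 − €0 = €0; both bids lead to the same outcome because the competing bid is above both your value and your alternative bid.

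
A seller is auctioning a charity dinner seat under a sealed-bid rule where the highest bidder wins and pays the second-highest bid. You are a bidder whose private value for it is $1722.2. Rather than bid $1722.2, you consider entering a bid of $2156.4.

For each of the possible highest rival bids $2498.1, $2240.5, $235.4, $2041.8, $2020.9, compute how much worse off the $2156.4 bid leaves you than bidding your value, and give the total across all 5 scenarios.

The deviation costs you only when the competing bid falls strictly between $1722.2 and $2156.4; elsewhere both bids give the same outcome.
$2498.1: outcomes coincide → loss $0.
$2240.5: outcomes coincide → loss $0.
$235.4: outcomes coincide → loss $0.
$2041.8: truthful payoff $0, deviation payoff −$319.6 → loss $319.6.
$2020.9: truthful payoff $0, deviation payoff −$298.7 → loss $298.7.
Total loss = $319.6 + $298.7 = $618.3.
In a second-price auction your bid sets only whether you win, not what you pay, so bidding your true value is weakly dominant.

$618.3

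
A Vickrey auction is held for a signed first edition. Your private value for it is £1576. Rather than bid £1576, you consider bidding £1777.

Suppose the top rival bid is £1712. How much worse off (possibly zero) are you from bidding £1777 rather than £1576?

Bidding your value £1576: you lose (since £1576 < £1712). Payoff £0.
Bidding £1777: you win and pay £1712. Payoff £1576 − £1712 = −£136.
The competing bid £1712 lies between your value and your inflated bid, so overbidding wins an item priced above your value.
Loss from deviating = £0 − (−£136) = £136.

£136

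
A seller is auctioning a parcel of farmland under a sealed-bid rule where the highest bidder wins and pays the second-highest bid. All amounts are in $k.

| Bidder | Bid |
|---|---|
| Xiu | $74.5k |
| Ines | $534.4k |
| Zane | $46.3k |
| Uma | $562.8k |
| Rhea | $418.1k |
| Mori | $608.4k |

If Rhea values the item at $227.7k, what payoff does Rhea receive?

Highest bid: Mori at $608.4k, so Mori wins.
Second-highest bid: Uma at $562.8k — that is the price the winner pays.
Rhea did not win, so Rhea pays nothing and receives nothing: payoff $0k.

$0k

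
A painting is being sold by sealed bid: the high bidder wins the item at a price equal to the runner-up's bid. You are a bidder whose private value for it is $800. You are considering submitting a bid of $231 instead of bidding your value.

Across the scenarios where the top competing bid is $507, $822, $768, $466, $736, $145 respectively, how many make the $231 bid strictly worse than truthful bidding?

4

The deviation hurts exactly when the highest competing bid lies strictly between $231 and $800 — underbidding then forfeits a profitable win.
$507: inside the interval → strictly worse (loss $293).
$822: above both → same outcome either way.
$768: inside the interval → strictly worse (loss $32).
$466: inside the interval → strictly worse (loss $334).
$736: inside the interval → strictly worse (loss $64).
$145: below both → same outcome either way.
Count: 4.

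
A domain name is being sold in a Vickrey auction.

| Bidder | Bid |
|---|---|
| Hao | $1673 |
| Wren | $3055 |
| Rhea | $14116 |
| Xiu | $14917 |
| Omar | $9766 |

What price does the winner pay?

$14116

Highest bid: Xiu at $14917, so Xiu wins.
Second-highest bid: Rhea at $14116 — that is the price the winner pays.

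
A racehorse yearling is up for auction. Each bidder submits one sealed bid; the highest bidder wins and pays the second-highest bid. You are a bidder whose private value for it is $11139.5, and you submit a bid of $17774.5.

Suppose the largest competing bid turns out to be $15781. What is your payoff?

−$4641.5

Your bid $17774.5 exceeds the highest competing bid $15781, so you win.
In a second-price auction the winner pays the second-highest bid, $15781.
Payoff = value − price = $11139.5 − $15781 = −$4641.5.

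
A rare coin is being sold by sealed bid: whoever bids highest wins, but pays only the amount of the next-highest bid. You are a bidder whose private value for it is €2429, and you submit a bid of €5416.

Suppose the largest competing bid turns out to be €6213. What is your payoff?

Your bid €5416 is below the highest competing bid €6213, so you lose.
A losing bidder pays nothing and receives nothing: payoff = €0.

€0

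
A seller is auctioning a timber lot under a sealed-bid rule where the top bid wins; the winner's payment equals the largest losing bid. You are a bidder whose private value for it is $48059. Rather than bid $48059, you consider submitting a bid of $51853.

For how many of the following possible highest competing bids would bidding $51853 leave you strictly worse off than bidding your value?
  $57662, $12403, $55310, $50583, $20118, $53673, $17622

The deviation hurts exactly when the highest competing bid lies strictly between $48059 and $51853 — overbidding then wins at a price above your value.
$57662: above both → same outcome either way.
$12403: below both → same outcome either way.
$55310: above both → same outcome either way.
$50583: inside the interval → strictly worse (loss $2524).
$20118: below both → same outcome either way.
$53673: above both → same outcome either way.
$17622: below both → same outcome either way.
Count: 1.

1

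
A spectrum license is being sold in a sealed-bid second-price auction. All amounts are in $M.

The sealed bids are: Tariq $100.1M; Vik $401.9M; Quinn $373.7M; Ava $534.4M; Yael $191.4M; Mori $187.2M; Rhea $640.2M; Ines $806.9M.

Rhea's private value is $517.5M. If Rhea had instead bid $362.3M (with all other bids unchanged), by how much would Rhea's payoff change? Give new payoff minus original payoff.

$0M

The highest bid among the other bidders is $806.9M; Rhea's bid doesn't change that.
Original bid $640.2M: Rhea is not highest (top rival bid is $806.9M); payoff $0M.
Alternative bid $362.3M: Rhea is not highest (top rival bid is $806.9M); payoff $0M.
Change in payoff = $0M − ($0M) = $0M.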